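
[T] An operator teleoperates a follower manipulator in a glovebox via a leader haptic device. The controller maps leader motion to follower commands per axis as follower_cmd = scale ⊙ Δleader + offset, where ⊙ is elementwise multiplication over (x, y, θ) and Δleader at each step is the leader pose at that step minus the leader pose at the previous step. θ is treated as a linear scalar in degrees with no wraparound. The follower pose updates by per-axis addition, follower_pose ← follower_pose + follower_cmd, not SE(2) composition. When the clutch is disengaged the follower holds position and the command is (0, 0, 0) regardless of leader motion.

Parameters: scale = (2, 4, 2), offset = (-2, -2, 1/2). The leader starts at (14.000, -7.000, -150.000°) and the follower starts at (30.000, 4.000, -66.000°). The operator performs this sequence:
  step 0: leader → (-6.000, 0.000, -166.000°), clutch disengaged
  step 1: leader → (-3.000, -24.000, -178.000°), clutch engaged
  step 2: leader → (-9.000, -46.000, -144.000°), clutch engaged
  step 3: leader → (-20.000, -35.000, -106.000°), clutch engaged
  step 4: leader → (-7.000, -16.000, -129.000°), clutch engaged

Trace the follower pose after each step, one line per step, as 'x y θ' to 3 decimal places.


step 0: Δleader=(-20.000, 7.000, -16.000°), disengaged; cmd=(0,0,0) → follower holds at (30.000, 4.000, -66.000°)
step 1: Δleader=(3.000, -24.000, -12.000°), engaged; cmd=(4.000, -98.000, -23.500°) → follower=(34.000, -94.000, -89.500°)
step 2: Δleader=(-6.000, -22.000, 34.000°), engaged; cmd=(-14.000, -90.000, 68.500°) → follower=(20.000, -184.000, -21.000°)
step 3: Δleader=(-11.000, 11.000, 38.000°), engaged; cmd=(-24.000, 42.000, 76.500°) → follower=(-4.000, -142.000, 55.500°)
step 4: Δleader=(13.000, 19.000, -23.000°), engaged; cmd=(24.000, 74.000, -45.500°) → follower=(20.000, -68.000, 10.000°)

30.000 4.000 -66.000
34.000 -94.000 -89.500
20.000 -184.000 -21.000
-4.000 -142.000 55.500
20.000 -68.000 10.000


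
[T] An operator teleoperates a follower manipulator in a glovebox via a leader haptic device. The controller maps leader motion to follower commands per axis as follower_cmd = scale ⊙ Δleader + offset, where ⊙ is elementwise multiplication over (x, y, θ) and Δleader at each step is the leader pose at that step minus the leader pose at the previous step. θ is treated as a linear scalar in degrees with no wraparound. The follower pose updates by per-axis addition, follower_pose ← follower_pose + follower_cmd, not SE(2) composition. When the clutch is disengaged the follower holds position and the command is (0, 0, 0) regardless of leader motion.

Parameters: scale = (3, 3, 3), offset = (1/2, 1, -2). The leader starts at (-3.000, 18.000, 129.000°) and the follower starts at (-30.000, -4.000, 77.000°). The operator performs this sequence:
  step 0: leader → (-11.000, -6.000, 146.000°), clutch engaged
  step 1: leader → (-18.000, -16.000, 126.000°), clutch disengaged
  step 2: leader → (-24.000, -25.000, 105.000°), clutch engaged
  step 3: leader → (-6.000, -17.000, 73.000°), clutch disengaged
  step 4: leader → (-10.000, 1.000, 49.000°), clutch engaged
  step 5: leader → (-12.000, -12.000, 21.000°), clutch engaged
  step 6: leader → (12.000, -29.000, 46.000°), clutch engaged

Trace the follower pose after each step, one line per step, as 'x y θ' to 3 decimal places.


-53.500 -75.000 126.000
-53.500 -75.000 126.000
-71.000 -101.000 61.000
-71.000 -101.000 61.000
-82.500 -46.000 -13.000
-88.000 -84.000 -99.000
-15.500 -134.000 -26.000

step 0: Δleader=(-8.000, -24.000, 17.000°), engaged; cmd=(-23.500, -71.000, 49.000°) → follower=(-53.500, -75.000, 126.000°)
step 1: Δleader=(-7.000, -10.000, -20.000°), disengaged; cmd=(0,0,0) → follower holds at (-53.500, -75.000, 126.000°)
step 2: Δleader=(-6.000, -9.000, -21.000°), engaged; cmd=(-17.500, -26.000, -65.000°) → follower=(-71.000, -101.000, 61.000°)
step 3: Δleader=(18.000, 8.000, -32.000°), disengaged; cmd=(0,0,0) → follower holds at (-71.000, -101.000, 61.000°)
step 4: Δleader=(-4.000, 18.000, -24.000°), engaged; cmd=(-11.500, 55.000, -74.000°) → follower=(-82.500, -46.000, -13.000°)
step 5: Δleader=(-2.000, -13.000, -28.000°), engaged; cmd=(-5.500, -38.000, -86.000°) → follower=(-88.000, -84.000, -99.000°)
step 6: Δleader=(24.000, -17.000, 25.000°), engaged; cmd=(72.500, -50.000, 73.000°) → follower=(-15.500, -134.000, -26.000°)


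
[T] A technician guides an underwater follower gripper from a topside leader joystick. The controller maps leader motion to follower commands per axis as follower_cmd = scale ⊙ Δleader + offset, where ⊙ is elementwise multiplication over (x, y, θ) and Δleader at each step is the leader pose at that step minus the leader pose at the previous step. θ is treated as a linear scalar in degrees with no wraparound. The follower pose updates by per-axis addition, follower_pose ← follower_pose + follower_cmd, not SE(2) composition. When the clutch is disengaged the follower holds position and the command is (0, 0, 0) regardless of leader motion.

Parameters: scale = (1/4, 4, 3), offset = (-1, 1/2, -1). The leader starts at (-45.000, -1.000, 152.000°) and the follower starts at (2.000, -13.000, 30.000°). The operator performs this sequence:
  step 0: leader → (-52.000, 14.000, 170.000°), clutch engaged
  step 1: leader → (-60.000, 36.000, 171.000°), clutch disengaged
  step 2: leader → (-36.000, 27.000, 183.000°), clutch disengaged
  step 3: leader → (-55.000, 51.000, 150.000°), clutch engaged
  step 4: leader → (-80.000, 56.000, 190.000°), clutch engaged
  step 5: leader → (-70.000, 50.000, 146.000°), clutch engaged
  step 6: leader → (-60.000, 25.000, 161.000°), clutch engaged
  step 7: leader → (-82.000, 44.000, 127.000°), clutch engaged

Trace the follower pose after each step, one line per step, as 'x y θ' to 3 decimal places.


-0.750 47.500 83.000
-0.750 47.500 83.000
-0.750 47.500 83.000
-6.500 144.000 -17.000
-13.750 164.500 102.000
-12.250 141.000 -31.000
-10.750 41.500 13.000
-17.250 118.000 -90.000

step 0: Δleader=(-7.000, 15.000, 18.000°), engaged; cmd=(-2.750, 60.500, 53.000°) → follower=(-0.750, 47.500, 83.000°)
step 1: Δleader=(-8.000, 22.000, 1.000°), disengaged; cmd=(0,0,0) → follower holds at (-0.750, 47.500, 83.000°)
step 2: Δleader=(24.000, -9.000, 12.000°), disengaged; cmd=(0,0,0) → follower holds at (-0.750, 47.500, 83.000°)
step 3: Δleader=(-19.000, 24.000, -33.000°), engaged; cmd=(-5.750, 96.500, -100.000°) → follower=(-6.500, 144.000, -17.000°)
step 4: Δleader=(-25.000, 5.000, 40.000°), engaged; cmd=(-7.250, 20.500, 119.000°) → follower=(-13.750, 164.500, 102.000°)
step 5: Δleader=(10.000, -6.000, -44.000°), engaged; cmd=(1.500, -23.500, -133.000°) → follower=(-12.250, 141.000, -31.000°)
step 6: Δleader=(10.000, -25.000, 15.000°), engaged; cmd=(1.500, -99.500, 44.000°) → follower=(-10.750, 41.500, 13.000°)
step 7: Δleader=(-22.000, 19.000, -34.000°), engaged; cmd=(-6.500, 76.500, -103.000°) → follower=(-17.250, 118.000, -90.000°)


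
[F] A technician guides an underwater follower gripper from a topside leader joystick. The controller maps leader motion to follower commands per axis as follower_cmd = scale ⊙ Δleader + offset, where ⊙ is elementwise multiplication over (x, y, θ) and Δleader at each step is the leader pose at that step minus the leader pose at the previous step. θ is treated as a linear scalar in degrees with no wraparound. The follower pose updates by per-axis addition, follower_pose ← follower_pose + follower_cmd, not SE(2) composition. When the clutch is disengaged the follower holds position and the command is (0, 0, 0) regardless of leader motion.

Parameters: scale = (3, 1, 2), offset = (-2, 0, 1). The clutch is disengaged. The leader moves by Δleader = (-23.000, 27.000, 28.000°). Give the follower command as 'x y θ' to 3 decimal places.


0.000 0.000 0.000

clutch disengaged → follower holds; cmd = (0, 0, 0)


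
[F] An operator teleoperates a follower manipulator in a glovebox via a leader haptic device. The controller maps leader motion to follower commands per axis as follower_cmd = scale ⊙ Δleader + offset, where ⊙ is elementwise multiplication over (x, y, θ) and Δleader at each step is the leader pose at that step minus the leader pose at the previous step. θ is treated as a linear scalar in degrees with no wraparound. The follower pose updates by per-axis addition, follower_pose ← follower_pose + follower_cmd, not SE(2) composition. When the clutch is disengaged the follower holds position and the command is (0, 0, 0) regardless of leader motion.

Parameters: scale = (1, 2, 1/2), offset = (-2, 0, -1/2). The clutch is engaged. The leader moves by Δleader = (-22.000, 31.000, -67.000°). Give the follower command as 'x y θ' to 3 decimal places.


-24.000 62.000 -34.000

axis x: 1·-22.000 + -2 = -24.000
axis y: 2·31.000 + 0 = 62.000
axis θ: 1/2·-67.000 + -1/2 = -34.000


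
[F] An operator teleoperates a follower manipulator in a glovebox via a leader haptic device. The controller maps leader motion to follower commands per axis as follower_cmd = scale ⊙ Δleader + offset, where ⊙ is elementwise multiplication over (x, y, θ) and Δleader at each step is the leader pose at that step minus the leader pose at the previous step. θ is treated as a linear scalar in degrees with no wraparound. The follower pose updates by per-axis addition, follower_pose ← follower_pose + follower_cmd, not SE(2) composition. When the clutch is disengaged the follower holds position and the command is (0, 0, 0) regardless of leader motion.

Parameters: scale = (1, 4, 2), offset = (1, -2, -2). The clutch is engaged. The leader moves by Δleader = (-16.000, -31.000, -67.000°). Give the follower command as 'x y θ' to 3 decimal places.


-15.000 -126.000 -136.000

axis x: 1·-16.000 + 1 = -15.000
axis y: 4·-31.000 + -2 = -126.000
axis θ: 2·-67.000 + -2 = -136.000


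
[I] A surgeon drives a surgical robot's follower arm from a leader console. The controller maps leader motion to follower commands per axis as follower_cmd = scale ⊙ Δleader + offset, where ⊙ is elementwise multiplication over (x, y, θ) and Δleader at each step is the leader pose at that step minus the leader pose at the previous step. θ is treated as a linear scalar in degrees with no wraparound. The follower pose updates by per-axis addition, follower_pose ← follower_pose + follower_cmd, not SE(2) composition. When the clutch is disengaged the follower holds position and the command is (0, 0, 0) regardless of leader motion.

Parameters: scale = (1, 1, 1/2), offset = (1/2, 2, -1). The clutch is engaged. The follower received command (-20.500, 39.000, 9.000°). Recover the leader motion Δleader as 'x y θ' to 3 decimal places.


-21.000 37.000 20.000

axis x: (-20.500 − 1/2) / (1) = -21.000
axis y: (39.000 − 2) / (1) = 37.000
axis θ: (9.000 − -1) / (1/2) = 20.000


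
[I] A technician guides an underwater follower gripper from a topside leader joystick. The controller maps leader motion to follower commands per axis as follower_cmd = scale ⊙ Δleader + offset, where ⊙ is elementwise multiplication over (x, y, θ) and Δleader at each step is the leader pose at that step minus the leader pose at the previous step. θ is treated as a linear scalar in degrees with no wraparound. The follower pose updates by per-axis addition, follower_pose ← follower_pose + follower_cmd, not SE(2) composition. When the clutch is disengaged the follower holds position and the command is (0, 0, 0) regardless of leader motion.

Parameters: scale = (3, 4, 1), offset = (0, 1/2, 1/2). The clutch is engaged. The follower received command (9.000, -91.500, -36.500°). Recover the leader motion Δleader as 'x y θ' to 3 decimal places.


3.000 -23.000 -37.000

axis x: (9.000 − 0) / (3) = 3.000
axis y: (-91.500 − 1/2) / (4) = -23.000
axis θ: (-36.500 − 1/2) / (1) = -37.000


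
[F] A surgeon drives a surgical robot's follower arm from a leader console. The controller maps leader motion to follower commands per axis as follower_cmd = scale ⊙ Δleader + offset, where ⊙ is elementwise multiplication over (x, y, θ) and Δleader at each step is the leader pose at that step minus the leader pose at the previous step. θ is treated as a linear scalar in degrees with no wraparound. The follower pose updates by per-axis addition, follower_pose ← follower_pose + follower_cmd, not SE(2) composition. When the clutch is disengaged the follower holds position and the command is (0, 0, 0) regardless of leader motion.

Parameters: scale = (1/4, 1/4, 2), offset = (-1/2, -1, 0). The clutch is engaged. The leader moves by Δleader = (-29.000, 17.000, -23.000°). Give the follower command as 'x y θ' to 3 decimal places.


-7.750 3.250 -46.000

axis x: 1/4·-29.000 + -1/2 = -7.750
axis y: 1/4·17.000 + -1 = 3.250
axis θ: 2·-23.000 + 0 = -46.000


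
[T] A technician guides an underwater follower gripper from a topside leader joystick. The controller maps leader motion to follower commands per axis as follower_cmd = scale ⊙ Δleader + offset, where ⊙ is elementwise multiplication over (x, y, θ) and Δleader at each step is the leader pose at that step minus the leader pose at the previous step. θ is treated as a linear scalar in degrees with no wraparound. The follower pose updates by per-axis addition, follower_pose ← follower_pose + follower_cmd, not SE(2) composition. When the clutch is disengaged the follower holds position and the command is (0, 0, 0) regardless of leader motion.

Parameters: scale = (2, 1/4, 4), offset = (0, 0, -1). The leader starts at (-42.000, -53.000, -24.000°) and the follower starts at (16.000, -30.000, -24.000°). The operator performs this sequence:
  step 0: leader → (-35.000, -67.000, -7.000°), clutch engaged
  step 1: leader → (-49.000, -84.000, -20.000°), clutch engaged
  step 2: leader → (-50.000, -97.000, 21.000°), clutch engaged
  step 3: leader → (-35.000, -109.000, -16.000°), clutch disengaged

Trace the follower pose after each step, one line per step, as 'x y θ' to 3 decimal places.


30.000 -33.500 43.000
2.000 -37.750 -10.000
0.000 -41.000 153.000
0.000 -41.000 153.000

step 0: Δleader=(7.000, -14.000, 17.000°), engaged; cmd=(14.000, -3.500, 67.000°) → follower=(30.000, -33.500, 43.000°)
step 1: Δleader=(-14.000, -17.000, -13.000°), engaged; cmd=(-28.000, -4.250, -53.000°) → follower=(2.000, -37.750, -10.000°)
step 2: Δleader=(-1.000, -13.000, 41.000°), engaged; cmd=(-2.000, -3.250, 163.000°) → follower=(0.000, -41.000, 153.000°)
step 3: Δleader=(15.000, -12.000, -37.000°), disengaged; cmd=(0,0,0) → follower holds at (0.000, -41.000, 153.000°)


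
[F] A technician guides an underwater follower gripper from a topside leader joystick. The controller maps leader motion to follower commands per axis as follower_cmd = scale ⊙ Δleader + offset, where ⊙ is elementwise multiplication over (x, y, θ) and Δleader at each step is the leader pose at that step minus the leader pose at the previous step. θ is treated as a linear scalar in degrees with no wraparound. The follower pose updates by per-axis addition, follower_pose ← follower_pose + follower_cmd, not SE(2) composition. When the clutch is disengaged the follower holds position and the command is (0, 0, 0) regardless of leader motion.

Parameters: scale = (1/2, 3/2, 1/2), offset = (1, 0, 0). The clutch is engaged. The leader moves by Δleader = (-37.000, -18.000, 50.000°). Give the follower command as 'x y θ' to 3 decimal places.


-17.500 -27.000 25.000

axis x: 1/2·-37.000 + 1 = -17.500
axis y: 3/2·-18.000 + 0 = -27.000
axis θ: 1/2·50.000 + 0 = 25.000


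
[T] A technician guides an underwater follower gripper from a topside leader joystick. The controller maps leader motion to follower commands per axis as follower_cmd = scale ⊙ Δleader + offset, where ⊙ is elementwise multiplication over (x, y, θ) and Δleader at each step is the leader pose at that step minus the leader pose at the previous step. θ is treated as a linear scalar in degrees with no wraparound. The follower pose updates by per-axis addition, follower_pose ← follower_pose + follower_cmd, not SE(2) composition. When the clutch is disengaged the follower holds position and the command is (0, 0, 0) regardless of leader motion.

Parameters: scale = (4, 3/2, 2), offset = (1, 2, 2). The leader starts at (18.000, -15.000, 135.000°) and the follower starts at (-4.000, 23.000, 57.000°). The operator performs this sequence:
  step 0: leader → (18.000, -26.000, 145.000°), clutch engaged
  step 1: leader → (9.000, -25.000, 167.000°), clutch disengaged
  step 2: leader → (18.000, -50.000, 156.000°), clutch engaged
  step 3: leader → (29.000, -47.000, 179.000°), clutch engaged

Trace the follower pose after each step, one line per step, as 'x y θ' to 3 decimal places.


step 0: Δleader=(0.000, -11.000, 10.000°), engaged; cmd=(1.000, -14.500, 22.000°) → follower=(-3.000, 8.500, 79.000°)
step 1: Δleader=(-9.000, 1.000, 22.000°), disengaged; cmd=(0,0,0) → follower holds at (-3.000, 8.500, 79.000°)
step 2: Δleader=(9.000, -25.000, -11.000°), engaged; cmd=(37.000, -35.500, -20.000°) → follower=(34.000, -27.000, 59.000°)
step 3: Δleader=(11.000, 3.000, 23.000°), engaged; cmd=(45.000, 6.500, 48.000°) → follower=(79.000, -20.500, 107.000°)

-3.000 8.500 79.000
-3.000 8.500 79.000
34.000 -27.000 59.000
79.000 -20.500 107.000


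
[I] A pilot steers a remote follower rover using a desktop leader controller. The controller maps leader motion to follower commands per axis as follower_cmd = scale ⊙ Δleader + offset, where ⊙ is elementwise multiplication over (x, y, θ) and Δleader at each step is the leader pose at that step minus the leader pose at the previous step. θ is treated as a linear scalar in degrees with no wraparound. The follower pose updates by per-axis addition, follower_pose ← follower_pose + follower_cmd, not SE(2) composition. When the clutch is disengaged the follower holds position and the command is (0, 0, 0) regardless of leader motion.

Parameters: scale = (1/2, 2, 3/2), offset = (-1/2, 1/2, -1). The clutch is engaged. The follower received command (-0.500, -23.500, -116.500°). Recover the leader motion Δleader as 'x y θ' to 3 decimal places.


axis x: (-0.500 − -1/2) / (1/2) = 0.000
axis y: (-23.500 − 1/2) / (2) = -12.000
axis θ: (-116.500 − -1) / (3/2) = -77.000

0.000 -12.000 -77.000


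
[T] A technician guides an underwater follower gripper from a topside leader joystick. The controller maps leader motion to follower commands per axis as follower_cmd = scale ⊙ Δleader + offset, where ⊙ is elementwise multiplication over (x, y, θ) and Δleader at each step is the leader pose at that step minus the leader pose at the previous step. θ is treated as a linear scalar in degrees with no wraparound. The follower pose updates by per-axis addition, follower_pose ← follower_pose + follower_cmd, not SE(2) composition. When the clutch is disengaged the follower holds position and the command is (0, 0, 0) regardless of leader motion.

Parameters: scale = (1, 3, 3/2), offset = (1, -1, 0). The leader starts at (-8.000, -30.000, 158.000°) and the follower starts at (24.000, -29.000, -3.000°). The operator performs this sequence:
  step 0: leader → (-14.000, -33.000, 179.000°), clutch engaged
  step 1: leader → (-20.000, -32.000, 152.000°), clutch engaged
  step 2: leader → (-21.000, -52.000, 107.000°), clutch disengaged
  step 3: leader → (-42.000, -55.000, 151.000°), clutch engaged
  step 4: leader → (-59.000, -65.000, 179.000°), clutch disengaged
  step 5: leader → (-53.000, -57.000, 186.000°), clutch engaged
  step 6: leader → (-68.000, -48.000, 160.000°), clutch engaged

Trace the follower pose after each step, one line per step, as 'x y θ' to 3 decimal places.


step 0: Δleader=(-6.000, -3.000, 21.000°), engaged; cmd=(-5.000, -10.000, 31.500°) → follower=(19.000, -39.000, 28.500°)
step 1: Δleader=(-6.000, 1.000, -27.000°), engaged; cmd=(-5.000, 2.000, -40.500°) → follower=(14.000, -37.000, -12.000°)
step 2: Δleader=(-1.000, -20.000, -45.000°), disengaged; cmd=(0,0,0) → follower holds at (14.000, -37.000, -12.000°)
step 3: Δleader=(-21.000, -3.000, 44.000°), engaged; cmd=(-20.000, -10.000, 66.000°) → follower=(-6.000, -47.000, 54.000°)
step 4: Δleader=(-17.000, -10.000, 28.000°), disengaged; cmd=(0,0,0) → follower holds at (-6.000, -47.000, 54.000°)
step 5: Δleader=(6.000, 8.000, 7.000°), engaged; cmd=(7.000, 23.000, 10.500°) → follower=(1.000, -24.000, 64.500°)
step 6: Δleader=(-15.000, 9.000, -26.000°), engaged; cmd=(-14.000, 26.000, -39.000°) → follower=(-13.000, 2.000, 25.500°)

19.000 -39.000 28.500
14.000 -37.000 -12.000
14.000 -37.000 -12.000
-6.000 -47.000 54.000
-6.000 -47.000 54.000
1.000 -24.000 64.500
-13.000 2.000 25.500


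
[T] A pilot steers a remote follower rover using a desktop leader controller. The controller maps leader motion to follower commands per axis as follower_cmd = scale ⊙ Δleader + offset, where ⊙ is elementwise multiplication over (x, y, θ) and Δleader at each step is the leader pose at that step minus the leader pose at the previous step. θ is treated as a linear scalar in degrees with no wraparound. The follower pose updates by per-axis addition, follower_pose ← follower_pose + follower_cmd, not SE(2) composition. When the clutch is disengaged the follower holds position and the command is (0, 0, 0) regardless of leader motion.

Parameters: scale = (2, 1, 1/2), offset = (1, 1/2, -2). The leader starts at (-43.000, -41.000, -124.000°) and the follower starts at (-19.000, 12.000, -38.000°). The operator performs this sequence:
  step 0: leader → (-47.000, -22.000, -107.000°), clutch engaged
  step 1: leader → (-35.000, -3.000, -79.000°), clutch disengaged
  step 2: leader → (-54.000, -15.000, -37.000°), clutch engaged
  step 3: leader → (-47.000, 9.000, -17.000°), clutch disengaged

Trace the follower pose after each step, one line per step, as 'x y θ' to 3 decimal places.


-26.000 31.500 -31.500
-26.000 31.500 -31.500
-63.000 20.000 -12.500
-63.000 20.000 -12.500

step 0: Δleader=(-4.000, 19.000, 17.000°), engaged; cmd=(-7.000, 19.500, 6.500°) → follower=(-26.000, 31.500, -31.500°)
step 1: Δleader=(12.000, 19.000, 28.000°), disengaged; cmd=(0,0,0) → follower holds at (-26.000, 31.500, -31.500°)
step 2: Δleader=(-19.000, -12.000, 42.000°), engaged; cmd=(-37.000, -11.500, 19.000°) → follower=(-63.000, 20.000, -12.500°)
step 3: Δleader=(7.000, 24.000, 20.000°), disengaged; cmd=(0,0,0) → follower holds at (-63.000, 20.000, -12.500°)


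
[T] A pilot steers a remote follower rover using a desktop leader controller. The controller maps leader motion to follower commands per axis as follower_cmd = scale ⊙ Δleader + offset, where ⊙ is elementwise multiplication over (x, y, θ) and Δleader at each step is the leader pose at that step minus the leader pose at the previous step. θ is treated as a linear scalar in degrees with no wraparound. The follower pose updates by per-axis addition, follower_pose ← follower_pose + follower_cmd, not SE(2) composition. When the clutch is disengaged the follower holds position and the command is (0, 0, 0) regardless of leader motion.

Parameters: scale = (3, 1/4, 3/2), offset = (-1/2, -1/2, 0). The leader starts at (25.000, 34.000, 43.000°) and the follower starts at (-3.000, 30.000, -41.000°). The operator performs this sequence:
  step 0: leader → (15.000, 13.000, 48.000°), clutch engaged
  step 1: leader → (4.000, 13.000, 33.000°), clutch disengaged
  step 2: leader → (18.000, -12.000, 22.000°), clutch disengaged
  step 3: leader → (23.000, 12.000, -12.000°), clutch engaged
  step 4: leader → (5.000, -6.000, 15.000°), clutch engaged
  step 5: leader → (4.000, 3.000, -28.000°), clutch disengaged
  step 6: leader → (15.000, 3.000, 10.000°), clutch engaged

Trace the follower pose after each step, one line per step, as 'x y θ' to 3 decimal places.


-33.500 24.250 -33.500
-33.500 24.250 -33.500
-33.500 24.250 -33.500
-19.000 29.750 -84.500
-73.500 24.750 -44.000
-73.500 24.750 -44.000
-41.000 24.250 13.000

step 0: Δleader=(-10.000, -21.000, 5.000°), engaged; cmd=(-30.500, -5.750, 7.500°) → follower=(-33.500, 24.250, -33.500°)
step 1: Δleader=(-11.000, 0.000, -15.000°), disengaged; cmd=(0,0,0) → follower holds at (-33.500, 24.250, -33.500°)
step 2: Δleader=(14.000, -25.000, -11.000°), disengaged; cmd=(0,0,0) → follower holds at (-33.500, 24.250, -33.500°)
step 3: Δleader=(5.000, 24.000, -34.000°), engaged; cmd=(14.500, 5.500, -51.000°) → follower=(-19.000, 29.750, -84.500°)
step 4: Δleader=(-18.000, -18.000, 27.000°), engaged; cmd=(-54.500, -5.000, 40.500°) → follower=(-73.500, 24.750, -44.000°)
step 5: Δleader=(-1.000, 9.000, -43.000°), disengaged; cmd=(0,0,0) → follower holds at (-73.500, 24.750, -44.000°)
step 6: Δleader=(11.000, 0.000, 38.000°), engaged; cmd=(32.500, -0.500, 57.000°) → follower=(-41.000, 24.250, 13.000°)


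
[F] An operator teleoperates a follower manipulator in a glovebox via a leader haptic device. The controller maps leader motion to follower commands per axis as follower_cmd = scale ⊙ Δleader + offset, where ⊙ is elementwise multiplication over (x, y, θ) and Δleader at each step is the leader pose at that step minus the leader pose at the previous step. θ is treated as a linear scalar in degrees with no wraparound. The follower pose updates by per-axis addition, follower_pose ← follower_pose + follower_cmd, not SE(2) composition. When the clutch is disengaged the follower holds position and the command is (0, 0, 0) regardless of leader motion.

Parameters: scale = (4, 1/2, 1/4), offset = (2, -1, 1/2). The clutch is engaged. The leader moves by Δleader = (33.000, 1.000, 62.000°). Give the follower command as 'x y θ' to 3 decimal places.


134.000 -0.500 16.000

axis x: 4·33.000 + 2 = 134.000
axis y: 1/2·1.000 + -1 = -0.500
axis θ: 1/4·62.000 + 1/2 = 16.000


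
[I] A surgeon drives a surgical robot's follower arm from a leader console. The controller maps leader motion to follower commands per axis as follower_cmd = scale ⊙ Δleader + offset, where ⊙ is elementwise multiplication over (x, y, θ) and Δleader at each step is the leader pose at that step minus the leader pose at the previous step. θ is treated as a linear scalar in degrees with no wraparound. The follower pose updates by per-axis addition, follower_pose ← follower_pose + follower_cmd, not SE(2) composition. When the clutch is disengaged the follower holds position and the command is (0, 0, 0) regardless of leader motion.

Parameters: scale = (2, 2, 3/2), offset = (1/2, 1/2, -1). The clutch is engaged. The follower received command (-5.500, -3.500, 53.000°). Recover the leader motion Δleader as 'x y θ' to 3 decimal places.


-3.000 -2.000 36.000

axis x: (-5.500 − 1/2) / (2) = -3.000
axis y: (-3.500 − 1/2) / (2) = -2.000
axis θ: (53.000 − -1) / (3/2) = 36.000


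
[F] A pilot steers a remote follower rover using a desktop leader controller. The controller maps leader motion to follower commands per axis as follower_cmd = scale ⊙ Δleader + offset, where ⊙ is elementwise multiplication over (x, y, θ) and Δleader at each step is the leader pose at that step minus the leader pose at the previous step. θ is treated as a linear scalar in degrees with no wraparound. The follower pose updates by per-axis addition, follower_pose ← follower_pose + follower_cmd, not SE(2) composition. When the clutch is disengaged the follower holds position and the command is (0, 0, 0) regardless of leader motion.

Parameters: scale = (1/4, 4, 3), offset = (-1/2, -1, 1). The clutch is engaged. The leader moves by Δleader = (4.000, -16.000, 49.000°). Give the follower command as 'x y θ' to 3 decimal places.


0.500 -65.000 148.000

axis x: 1/4·4.000 + -1/2 = 0.500
axis y: 4·-16.000 + -1 = -65.000
axis θ: 3·49.000 + 1 = 148.000


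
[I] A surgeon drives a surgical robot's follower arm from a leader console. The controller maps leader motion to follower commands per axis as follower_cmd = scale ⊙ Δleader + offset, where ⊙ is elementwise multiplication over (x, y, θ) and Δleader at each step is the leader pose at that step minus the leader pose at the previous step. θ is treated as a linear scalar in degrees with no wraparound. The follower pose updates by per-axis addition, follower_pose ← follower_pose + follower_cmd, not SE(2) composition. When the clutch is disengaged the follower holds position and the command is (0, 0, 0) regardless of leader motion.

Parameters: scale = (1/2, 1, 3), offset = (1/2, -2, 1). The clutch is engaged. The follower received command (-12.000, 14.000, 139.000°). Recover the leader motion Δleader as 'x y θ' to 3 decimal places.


axis x: (-12.000 − 1/2) / (1/2) = -25.000
axis y: (14.000 − -2) / (1) = 16.000
axis θ: (139.000 − 1) / (3) = 46.000

-25.000 16.000 46.000


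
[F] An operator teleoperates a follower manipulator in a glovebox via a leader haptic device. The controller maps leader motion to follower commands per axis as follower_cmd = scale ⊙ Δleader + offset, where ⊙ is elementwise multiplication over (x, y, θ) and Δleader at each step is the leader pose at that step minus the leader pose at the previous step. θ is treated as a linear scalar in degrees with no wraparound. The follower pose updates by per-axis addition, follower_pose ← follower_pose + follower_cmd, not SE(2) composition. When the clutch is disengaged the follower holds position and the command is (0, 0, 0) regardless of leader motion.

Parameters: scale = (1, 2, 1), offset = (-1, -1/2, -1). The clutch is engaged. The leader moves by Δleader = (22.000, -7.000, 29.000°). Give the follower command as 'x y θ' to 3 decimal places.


21.000 -14.500 28.000

axis x: 1·22.000 + -1 = 21.000
axis y: 2·-7.000 + -1/2 = -14.500
axis θ: 1·29.000 + -1 = 28.000


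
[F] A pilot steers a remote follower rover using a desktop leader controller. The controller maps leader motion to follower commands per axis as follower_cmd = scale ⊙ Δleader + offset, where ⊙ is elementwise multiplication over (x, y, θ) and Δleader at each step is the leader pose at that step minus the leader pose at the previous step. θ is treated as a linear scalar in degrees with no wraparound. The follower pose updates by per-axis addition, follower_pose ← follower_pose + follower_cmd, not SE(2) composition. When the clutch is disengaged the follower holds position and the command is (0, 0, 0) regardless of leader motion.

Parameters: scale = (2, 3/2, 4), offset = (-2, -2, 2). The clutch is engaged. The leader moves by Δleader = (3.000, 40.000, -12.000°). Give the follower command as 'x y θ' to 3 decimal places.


axis x: 2·3.000 + -2 = 4.000
axis y: 3/2·40.000 + -2 = 58.000
axis θ: 4·-12.000 + 2 = -46.000

4.000 58.000 -46.000


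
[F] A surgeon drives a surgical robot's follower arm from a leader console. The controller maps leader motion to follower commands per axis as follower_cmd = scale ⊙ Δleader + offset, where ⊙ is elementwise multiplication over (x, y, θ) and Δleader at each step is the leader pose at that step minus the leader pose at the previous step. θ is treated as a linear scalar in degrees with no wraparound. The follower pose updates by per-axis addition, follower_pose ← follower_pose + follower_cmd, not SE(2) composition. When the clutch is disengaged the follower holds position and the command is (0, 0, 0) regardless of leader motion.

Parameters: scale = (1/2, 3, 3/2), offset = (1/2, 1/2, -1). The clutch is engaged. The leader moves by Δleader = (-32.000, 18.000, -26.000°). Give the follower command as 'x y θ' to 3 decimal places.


-15.500 54.500 -40.000

axis x: 1/2·-32.000 + 1/2 = -15.500
axis y: 3·18.000 + 1/2 = 54.500
axis θ: 3/2·-26.000 + -1 = -40.000


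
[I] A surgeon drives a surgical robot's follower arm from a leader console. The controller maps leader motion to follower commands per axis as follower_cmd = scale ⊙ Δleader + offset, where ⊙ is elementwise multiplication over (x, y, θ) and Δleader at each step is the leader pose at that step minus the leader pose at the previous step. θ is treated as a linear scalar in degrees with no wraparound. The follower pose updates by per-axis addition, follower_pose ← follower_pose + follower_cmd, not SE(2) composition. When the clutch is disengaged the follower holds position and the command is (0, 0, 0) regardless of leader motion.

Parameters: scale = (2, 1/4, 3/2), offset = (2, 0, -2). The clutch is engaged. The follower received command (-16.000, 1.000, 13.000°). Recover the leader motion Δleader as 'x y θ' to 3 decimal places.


axis x: (-16.000 − 2) / (2) = -9.000
axis y: (1.000 − 0) / (1/4) = 4.000
axis θ: (13.000 − -2) / (3/2) = 10.000

-9.000 4.000 10.000


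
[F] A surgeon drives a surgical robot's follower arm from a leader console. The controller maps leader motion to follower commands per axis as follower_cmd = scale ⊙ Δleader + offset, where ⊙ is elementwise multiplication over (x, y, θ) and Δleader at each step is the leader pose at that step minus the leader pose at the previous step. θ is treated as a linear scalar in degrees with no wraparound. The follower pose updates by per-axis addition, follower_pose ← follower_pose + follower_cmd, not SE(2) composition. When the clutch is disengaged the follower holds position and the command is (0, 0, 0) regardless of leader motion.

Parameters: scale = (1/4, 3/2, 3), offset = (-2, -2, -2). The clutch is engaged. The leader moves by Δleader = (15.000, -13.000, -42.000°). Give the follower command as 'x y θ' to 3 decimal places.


axis x: 1/4·15.000 + -2 = 1.750
axis y: 3/2·-13.000 + -2 = -21.500
axis θ: 3·-42.000 + -2 = -128.000

1.750 -21.500 -128.000


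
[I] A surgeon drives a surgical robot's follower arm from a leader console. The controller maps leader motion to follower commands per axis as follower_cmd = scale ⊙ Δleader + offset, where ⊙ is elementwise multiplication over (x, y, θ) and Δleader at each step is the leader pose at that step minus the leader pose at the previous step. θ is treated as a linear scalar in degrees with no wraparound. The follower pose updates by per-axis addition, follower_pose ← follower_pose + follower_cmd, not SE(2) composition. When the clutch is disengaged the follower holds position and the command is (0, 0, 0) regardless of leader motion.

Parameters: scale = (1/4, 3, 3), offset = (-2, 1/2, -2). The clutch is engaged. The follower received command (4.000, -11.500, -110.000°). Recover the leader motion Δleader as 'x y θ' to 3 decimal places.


24.000 -4.000 -36.000

axis x: (4.000 − -2) / (1/4) = 24.000
axis y: (-11.500 − 1/2) / (3) = -4.000
axis θ: (-110.000 − -2) / (3) = -36.000


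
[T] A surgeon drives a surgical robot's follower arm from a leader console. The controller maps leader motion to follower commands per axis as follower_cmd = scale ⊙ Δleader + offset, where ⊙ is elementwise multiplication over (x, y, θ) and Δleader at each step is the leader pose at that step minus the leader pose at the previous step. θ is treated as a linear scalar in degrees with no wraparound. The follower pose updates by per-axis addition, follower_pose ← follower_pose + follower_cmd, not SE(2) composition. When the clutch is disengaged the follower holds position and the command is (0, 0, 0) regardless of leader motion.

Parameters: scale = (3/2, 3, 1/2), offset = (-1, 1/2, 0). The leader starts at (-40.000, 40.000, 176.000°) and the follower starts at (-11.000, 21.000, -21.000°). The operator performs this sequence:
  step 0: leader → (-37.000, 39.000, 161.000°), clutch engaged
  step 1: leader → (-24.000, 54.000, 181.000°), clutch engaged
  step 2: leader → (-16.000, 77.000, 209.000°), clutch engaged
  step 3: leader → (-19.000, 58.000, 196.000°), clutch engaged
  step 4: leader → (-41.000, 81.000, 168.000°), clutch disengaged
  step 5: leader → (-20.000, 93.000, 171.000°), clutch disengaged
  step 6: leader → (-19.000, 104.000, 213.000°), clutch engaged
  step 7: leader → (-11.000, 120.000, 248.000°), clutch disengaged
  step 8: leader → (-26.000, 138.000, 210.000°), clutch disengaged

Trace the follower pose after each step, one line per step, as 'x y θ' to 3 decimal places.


step 0: Δleader=(3.000, -1.000, -15.000°), engaged; cmd=(3.500, -2.500, -7.500°) → follower=(-7.500, 18.500, -28.500°)
step 1: Δleader=(13.000, 15.000, 20.000°), engaged; cmd=(18.500, 45.500, 10.000°) → follower=(11.000, 64.000, -18.500°)
step 2: Δleader=(8.000, 23.000, 28.000°), engaged; cmd=(11.000, 69.500, 14.000°) → follower=(22.000, 133.500, -4.500°)
step 3: Δleader=(-3.000, -19.000, -13.000°), engaged; cmd=(-5.500, -56.500, -6.500°) → follower=(16.500, 77.000, -11.000°)
step 4: Δleader=(-22.000, 23.000, -28.000°), disengaged; cmd=(0,0,0) → follower holds at (16.500, 77.000, -11.000°)
step 5: Δleader=(21.000, 12.000, 3.000°), disengaged; cmd=(0,0,0) → follower holds at (16.500, 77.000, -11.000°)
step 6: Δleader=(1.000, 11.000, 42.000°), engaged; cmd=(0.500, 33.500, 21.000°) → follower=(17.000, 110.500, 10.000°)
step 7: Δleader=(8.000, 16.000, 35.000°), disengaged; cmd=(0,0,0) → follower holds at (17.000, 110.500, 10.000°)
step 8: Δleader=(-15.000, 18.000, -38.000°), disengaged; cmd=(0,0,0) → follower holds at (17.000, 110.500, 10.000°)

-7.500 18.500 -28.500
11.000 64.000 -18.500
22.000 133.500 -4.500
16.500 77.000 -11.000
16.500 77.000 -11.000
16.500 77.000 -11.000
17.000 110.500 10.000
17.000 110.500 10.000
17.000 110.500 10.000


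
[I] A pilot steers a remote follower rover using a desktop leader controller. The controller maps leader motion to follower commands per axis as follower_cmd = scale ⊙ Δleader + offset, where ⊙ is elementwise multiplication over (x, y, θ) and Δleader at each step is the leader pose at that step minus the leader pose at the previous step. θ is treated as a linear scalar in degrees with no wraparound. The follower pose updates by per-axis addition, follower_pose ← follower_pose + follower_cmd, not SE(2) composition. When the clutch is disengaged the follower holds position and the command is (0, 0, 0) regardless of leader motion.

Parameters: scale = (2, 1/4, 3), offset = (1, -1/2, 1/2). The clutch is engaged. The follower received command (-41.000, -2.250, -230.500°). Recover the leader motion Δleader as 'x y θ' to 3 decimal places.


axis x: (-41.000 − 1) / (2) = -21.000
axis y: (-2.250 − -1/2) / (1/4) = -7.000
axis θ: (-230.500 − 1/2) / (3) = -77.000

-21.000 -7.000 -77.000


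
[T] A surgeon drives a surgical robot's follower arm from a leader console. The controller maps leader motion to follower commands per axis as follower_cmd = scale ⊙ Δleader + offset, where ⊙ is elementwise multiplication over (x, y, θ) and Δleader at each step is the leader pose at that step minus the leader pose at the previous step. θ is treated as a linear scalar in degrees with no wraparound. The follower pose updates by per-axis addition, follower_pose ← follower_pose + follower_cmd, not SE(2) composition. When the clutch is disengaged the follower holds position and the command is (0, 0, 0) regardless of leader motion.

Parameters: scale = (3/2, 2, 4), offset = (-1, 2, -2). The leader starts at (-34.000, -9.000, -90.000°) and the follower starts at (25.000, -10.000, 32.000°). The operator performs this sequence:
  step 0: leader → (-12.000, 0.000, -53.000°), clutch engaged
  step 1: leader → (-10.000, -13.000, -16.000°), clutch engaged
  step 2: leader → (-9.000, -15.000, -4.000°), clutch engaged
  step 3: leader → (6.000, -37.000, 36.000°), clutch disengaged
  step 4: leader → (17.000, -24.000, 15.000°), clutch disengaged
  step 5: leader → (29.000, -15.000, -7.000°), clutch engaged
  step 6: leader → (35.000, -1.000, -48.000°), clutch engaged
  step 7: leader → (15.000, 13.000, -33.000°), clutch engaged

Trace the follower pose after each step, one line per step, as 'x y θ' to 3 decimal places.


57.000 10.000 178.000
59.000 -14.000 324.000
59.500 -16.000 370.000
59.500 -16.000 370.000
59.500 -16.000 370.000
76.500 4.000 280.000
84.500 34.000 114.000
53.500 64.000 172.000

step 0: Δleader=(22.000, 9.000, 37.000°), engaged; cmd=(32.000, 20.000, 146.000°) → follower=(57.000, 10.000, 178.000°)
step 1: Δleader=(2.000, -13.000, 37.000°), engaged; cmd=(2.000, -24.000, 146.000°) → follower=(59.000, -14.000, 324.000°)
step 2: Δleader=(1.000, -2.000, 12.000°), engaged; cmd=(0.500, -2.000, 46.000°) → follower=(59.500, -16.000, 370.000°)
step 3: Δleader=(15.000, -22.000, 40.000°), disengaged; cmd=(0,0,0) → follower holds at (59.500, -16.000, 370.000°)
step 4: Δleader=(11.000, 13.000, -21.000°), disengaged; cmd=(0,0,0) → follower holds at (59.500, -16.000, 370.000°)
step 5: Δleader=(12.000, 9.000, -22.000°), engaged; cmd=(17.000, 20.000, -90.000°) → follower=(76.500, 4.000, 280.000°)
step 6: Δleader=(6.000, 14.000, -41.000°), engaged; cmd=(8.000, 30.000, -166.000°) → follower=(84.500, 34.000, 114.000°)
step 7: Δleader=(-20.000, 14.000, 15.000°), engaged; cmd=(-31.000, 30.000, 58.000°) → follower=(53.500, 64.000, 172.000°)
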